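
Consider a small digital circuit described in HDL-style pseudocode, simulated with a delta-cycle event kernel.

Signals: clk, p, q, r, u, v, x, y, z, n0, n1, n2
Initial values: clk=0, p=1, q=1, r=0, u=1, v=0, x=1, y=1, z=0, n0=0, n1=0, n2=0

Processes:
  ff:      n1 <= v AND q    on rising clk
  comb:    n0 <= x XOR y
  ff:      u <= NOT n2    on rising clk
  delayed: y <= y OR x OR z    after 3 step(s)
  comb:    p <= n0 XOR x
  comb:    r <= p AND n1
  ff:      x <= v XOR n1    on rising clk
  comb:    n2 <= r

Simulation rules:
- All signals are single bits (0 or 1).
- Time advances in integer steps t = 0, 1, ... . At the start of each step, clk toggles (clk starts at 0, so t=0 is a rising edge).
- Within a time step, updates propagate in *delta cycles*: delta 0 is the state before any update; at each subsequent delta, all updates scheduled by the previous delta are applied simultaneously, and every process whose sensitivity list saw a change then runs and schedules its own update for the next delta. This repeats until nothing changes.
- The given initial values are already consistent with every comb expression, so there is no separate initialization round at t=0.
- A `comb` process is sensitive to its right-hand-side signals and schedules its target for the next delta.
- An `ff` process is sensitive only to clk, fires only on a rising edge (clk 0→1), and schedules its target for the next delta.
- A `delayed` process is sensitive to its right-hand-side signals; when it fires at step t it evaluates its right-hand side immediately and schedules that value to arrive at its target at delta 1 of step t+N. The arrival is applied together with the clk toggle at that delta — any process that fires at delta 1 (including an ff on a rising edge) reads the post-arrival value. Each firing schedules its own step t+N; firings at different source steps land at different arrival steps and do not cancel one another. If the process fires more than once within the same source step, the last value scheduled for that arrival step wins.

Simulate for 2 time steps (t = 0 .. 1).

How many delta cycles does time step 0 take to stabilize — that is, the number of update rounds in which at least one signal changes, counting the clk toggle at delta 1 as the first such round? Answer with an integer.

t0.Δ0 n1=0 q=1 n0=0 z=0 x=1 p=1 v=0 r=0 clk=0 u=1 n2=0 y=1
t0.Δ1 n1=0 q=1 n0=0 z=0 x=1 p=1 v=0 r=0 clk=1 u=1 n2=0 y=1
t0.Δ2 n1=0 q=1 n0=0 z=0 x=0 p=1 v=0 r=0 clk=1 u=1 n2=0 y=1
t0.Δ3 n1=0 q=1 n0=1 z=0 x=0 p=0 v=0 r=0 clk=1 u=1 n2=0 y=1
t0.Δ4 n1=0 q=1 n0=1 z=0 x=0 p=1 v=0 r=0 clk=1 u=1 n2=0 y=1
t1.Δ0 n1=0 q=1 n0=1 z=0 x=0 p=1 v=0 r=0 clk=1 u=1 n2=0 y=1
t1.Δ1 n1=0 q=1 n0=1 z=0 x=0 p=1 v=0 r=0 clk=0 u=1 n2=0 y=1

4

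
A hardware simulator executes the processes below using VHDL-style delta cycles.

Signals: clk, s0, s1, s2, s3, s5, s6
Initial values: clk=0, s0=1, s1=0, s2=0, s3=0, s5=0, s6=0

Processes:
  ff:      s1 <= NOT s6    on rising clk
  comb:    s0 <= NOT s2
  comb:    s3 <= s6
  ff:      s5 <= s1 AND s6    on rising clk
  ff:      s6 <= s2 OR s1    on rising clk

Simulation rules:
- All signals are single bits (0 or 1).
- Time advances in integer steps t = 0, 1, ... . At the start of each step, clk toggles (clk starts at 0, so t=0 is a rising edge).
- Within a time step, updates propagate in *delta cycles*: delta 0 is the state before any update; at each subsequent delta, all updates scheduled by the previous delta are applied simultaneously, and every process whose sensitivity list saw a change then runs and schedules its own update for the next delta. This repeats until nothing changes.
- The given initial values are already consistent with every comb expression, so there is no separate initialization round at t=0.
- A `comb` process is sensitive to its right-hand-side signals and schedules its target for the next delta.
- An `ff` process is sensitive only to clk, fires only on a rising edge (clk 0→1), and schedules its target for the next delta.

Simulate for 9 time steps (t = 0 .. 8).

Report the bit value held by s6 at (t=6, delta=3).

t=0 Δ0: s6=0 s2=0 s0=1 clk=0 s5=0 s1=0 s3=0
  Δ1: clk:0→1
  Δ2: s1:0→1
  (2Δ to stable)
t=1 Δ0: s6=0 s2=0 s0=1 clk=1 s5=0 s1=1 s3=0
  Δ1: clk:1→0
  (1Δ to stable)
t=2 Δ0: s6=0 s2=0 s0=1 clk=0 s5=0 s1=1 s3=0
  Δ1: clk:0→1
  Δ2: s6:0→1
  Δ3: s3:0→1
  (3Δ to stable)
t=3 Δ0: s6=1 s2=0 s0=1 clk=1 s5=0 s1=1 s3=1
  Δ1: clk:1→0
  (1Δ to stable)
t=4 Δ0: s6=1 s2=0 s0=1 clk=0 s5=0 s1=1 s3=1
  Δ1: clk:0→1
  Δ2: s5:0→1, s1:1→0
  (2Δ to stable)
t=5 Δ0: s6=1 s2=0 s0=1 clk=1 s5=1 s1=0 s3=1
  Δ1: clk:1→0
  (1Δ to stable)
t=6 Δ0: s6=1 s2=0 s0=1 clk=0 s5=1 s1=0 s3=1
  Δ1: clk:0→1
  Δ2: s6:1→0, s5:1→0
  Δ3: s3:1→0
  (3Δ to stable)
t=7 Δ0: s6=0 s2=0 s0=1 clk=1 s5=0 s1=0 s3=0
  Δ1: clk:1→0
  (1Δ to stable)
t=8 Δ0: s6=0 s2=0 s0=1 clk=0 s5=0 s1=0 s3=0
  Δ1: clk:0→1
  Δ2: s1:0→1
  (2Δ to stable)

0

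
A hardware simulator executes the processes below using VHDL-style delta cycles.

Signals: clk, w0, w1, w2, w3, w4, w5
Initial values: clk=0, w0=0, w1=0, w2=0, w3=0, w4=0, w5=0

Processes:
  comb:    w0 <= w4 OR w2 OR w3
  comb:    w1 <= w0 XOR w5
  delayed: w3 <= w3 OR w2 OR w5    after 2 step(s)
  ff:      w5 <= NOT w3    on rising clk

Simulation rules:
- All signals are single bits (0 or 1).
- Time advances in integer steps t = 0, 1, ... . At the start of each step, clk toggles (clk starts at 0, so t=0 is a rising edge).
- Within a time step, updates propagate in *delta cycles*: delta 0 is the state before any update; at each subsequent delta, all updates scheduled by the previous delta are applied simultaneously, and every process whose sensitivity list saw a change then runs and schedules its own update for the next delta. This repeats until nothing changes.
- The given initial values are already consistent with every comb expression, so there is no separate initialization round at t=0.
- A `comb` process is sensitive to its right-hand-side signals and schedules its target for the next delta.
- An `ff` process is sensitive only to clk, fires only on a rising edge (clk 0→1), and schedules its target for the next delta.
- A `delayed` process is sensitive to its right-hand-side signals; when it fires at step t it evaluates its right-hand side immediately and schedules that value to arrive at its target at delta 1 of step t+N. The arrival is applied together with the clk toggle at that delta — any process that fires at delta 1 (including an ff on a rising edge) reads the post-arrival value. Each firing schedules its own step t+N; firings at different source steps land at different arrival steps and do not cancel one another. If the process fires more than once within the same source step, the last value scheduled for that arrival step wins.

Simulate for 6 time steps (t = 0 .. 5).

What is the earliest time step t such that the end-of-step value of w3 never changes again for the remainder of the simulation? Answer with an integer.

[bits: w4,w0,w1,w2,w5,w3,clk]
t=0: Δ0=0000000 Δ1=0000001 Δ2=0000101 Δ3=0010101 | 3Δ
t=1: Δ0=0010101 Δ1=0010100 | 1Δ
t=2: Δ0=0010100 Δ1=0010111 Δ2=0110011 | 2Δ
t=3: Δ0=0110011 Δ1=0110010 | 1Δ
t=4: Δ0=0110010 Δ1=0110011 | 1Δ
t=5: Δ0=0110011 Δ1=0110010 | 1Δ

2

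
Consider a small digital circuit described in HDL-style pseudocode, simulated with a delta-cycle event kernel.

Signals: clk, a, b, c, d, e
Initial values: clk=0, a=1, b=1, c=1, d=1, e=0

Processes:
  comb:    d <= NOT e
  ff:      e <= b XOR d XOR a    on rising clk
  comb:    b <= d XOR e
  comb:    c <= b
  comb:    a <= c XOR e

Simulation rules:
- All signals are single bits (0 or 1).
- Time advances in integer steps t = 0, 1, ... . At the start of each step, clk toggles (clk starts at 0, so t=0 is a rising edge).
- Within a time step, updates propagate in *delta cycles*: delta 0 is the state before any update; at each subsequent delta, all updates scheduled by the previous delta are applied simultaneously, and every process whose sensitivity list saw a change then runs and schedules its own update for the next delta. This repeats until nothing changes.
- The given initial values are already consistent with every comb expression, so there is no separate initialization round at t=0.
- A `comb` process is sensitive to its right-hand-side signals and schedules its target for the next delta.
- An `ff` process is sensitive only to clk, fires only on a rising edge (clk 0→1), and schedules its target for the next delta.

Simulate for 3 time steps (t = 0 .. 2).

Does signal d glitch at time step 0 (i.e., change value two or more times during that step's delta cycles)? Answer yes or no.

[bits: a,d,c,b,e,clk]
t=0: Δ0=111100 Δ1=111101 Δ2=111111 Δ3=001011 Δ4=000111 Δ5=101111 Δ6=001111 | 6Δ
t=1: Δ0=001111 Δ1=001110 | 1Δ
t=2: Δ0=001110 Δ1=001111 | 1Δ

no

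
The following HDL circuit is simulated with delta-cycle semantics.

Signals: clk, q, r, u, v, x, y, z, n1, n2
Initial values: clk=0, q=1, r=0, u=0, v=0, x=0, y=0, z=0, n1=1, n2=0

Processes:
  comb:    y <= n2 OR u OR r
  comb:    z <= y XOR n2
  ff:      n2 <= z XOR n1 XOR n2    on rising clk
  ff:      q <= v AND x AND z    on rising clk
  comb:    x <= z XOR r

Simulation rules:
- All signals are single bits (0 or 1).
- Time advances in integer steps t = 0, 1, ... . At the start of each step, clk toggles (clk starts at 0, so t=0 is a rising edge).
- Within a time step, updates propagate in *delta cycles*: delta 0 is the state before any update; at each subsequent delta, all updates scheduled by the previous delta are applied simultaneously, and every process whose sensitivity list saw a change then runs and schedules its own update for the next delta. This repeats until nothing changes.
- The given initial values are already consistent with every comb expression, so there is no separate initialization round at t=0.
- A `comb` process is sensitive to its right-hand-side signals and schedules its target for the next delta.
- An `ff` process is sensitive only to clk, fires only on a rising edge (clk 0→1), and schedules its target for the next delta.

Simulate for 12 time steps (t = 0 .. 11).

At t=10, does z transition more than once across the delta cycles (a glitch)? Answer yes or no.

yes

t=0 Δ0: n2=0 n1=1 q=1 z=0 u=0 y=0 r=0 clk=0 x=0 v=0
  Δ1: clk:0→1
  Δ2: n2:0→1, q:1→0
  Δ3: z:0→1, y:0→1
  Δ4: z:1→0, x:0→1
  Δ5: x:1→0
  (5Δ to stable)
t=1 Δ0: n2=1 n1=1 q=0 z=0 u=0 y=1 r=0 clk=1 x=0 v=0
  Δ1: clk:1→0
  (1Δ to stable)
t=2 Δ0: n2=1 n1=1 q=0 z=0 u=0 y=1 r=0 clk=0 x=0 v=0
  Δ1: clk:0→1
  Δ2: n2:1→0
  Δ3: z:0→1, y:1→0
  Δ4: z:1→0, x:0→1
  Δ5: x:1→0
  (5Δ to stable)
t=3 Δ0: n2=0 n1=1 q=0 z=0 u=0 y=0 r=0 clk=1 x=0 v=0
  Δ1: clk:1→0
  (1Δ to stable)
t=4 Δ0: n2=0 n1=1 q=0 z=0 u=0 y=0 r=0 clk=0 x=0 v=0
  Δ1: clk:0→1
  Δ2: n2:0→1
  Δ3: z:0→1, y:0→1
  Δ4: z:1→0, x:0→1
  Δ5: x:1→0
  (5Δ to stable)
t=5 Δ0: n2=1 n1=1 q=0 z=0 u=0 y=1 r=0 clk=1 x=0 v=0
  Δ1: clk:1→0
  (1Δ to stable)
t=6 Δ0: n2=1 n1=1 q=0 z=0 u=0 y=1 r=0 clk=0 x=0 v=0
  Δ1: clk:0→1
  Δ2: n2:1→0
  Δ3: z:0→1, y:1→0
  Δ4: z:1→0, x:0→1
  Δ5: x:1→0
  (5Δ to stable)
t=7 Δ0: n2=0 n1=1 q=0 z=0 u=0 y=0 r=0 clk=1 x=0 v=0
  Δ1: clk:1→0
  (1Δ to stable)
t=8 Δ0: n2=0 n1=1 q=0 z=0 u=0 y=0 r=0 clk=0 x=0 v=0
  Δ1: clk:0→1
  Δ2: n2:0→1
  Δ3: z:0→1, y:0→1
  Δ4: z:1→0, x:0→1
  Δ5: x:1→0
  (5Δ to stable)
t=9 Δ0: n2=1 n1=1 q=0 z=0 u=0 y=1 r=0 clk=1 x=0 v=0
  Δ1: clk:1→0
  (1Δ to stable)
t=10 Δ0: n2=1 n1=1 q=0 z=0 u=0 y=1 r=0 clk=0 x=0 v=0
  Δ1: clk:0→1
  Δ2: n2:1→0
  Δ3: z:0→1, y:1→0
  Δ4: z:1→0, x:0→1
  Δ5: x:1→0
  (5Δ to stable)
t=11 Δ0: n2=0 n1=1 q=0 z=0 u=0 y=0 r=0 clk=1 x=0 v=0
  Δ1: clk:1→0
  (1Δ to stable)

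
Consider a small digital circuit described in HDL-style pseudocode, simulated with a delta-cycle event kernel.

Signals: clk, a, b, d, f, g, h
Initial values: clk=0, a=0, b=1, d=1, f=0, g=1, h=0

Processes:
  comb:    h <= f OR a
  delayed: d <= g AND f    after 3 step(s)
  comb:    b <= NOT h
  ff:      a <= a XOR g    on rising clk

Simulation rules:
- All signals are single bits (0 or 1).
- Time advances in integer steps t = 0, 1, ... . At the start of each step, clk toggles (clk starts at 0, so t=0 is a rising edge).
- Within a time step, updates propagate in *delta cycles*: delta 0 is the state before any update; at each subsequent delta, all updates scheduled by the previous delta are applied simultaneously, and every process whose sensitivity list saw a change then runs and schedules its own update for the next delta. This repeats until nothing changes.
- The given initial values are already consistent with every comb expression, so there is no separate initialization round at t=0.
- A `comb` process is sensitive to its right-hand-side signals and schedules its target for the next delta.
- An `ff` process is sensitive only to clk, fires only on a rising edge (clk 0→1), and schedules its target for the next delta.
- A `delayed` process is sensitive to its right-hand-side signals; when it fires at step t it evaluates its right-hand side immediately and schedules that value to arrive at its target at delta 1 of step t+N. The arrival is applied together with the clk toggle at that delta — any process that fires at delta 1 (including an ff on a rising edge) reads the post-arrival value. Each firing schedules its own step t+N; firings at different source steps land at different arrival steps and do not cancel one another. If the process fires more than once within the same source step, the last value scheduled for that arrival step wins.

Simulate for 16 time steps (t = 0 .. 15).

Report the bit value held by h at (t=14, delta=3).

0

[bits: clk,b,a,g,h,f,d]
t=0: Δ0=0101001 Δ1=1101001 Δ2=1111001 Δ3=1111101 Δ4=1011101 | 4Δ
t=1: Δ0=1011101 Δ1=0011101 | 1Δ
t=2: Δ0=0011101 Δ1=1011101 Δ2=1001101 Δ3=1001001 Δ4=1101001 | 4Δ
t=3: Δ0=1101001 Δ1=0101001 | 1Δ
t=4: Δ0=0101001 Δ1=1101001 Δ2=1111001 Δ3=1111101 Δ4=1011101 | 4Δ
t=5: Δ0=1011101 Δ1=0011101 | 1Δ
t=6: Δ0=0011101 Δ1=1011101 Δ2=1001101 Δ3=1001001 Δ4=1101001 | 4Δ
t=7: Δ0=1101001 Δ1=0101001 | 1Δ
t=8: Δ0=0101001 Δ1=1101001 Δ2=1111001 Δ3=1111101 Δ4=1011101 | 4Δ
t=9: Δ0=1011101 Δ1=0011101 | 1Δ
t=10: Δ0=0011101 Δ1=1011101 Δ2=1001101 Δ3=1001001 Δ4=1101001 | 4Δ
t=11: Δ0=1101001 Δ1=0101001 | 1Δ
t=12: Δ0=0101001 Δ1=1101001 Δ2=1111001 Δ3=1111101 Δ4=1011101 | 4Δ
t=13: Δ0=1011101 Δ1=0011101 | 1Δ
t=14: Δ0=0011101 Δ1=1011101 Δ2=1001101 Δ3=1001001 Δ4=1101001 | 4Δ
t=15: Δ0=1101001 Δ1=0101001 | 1Δ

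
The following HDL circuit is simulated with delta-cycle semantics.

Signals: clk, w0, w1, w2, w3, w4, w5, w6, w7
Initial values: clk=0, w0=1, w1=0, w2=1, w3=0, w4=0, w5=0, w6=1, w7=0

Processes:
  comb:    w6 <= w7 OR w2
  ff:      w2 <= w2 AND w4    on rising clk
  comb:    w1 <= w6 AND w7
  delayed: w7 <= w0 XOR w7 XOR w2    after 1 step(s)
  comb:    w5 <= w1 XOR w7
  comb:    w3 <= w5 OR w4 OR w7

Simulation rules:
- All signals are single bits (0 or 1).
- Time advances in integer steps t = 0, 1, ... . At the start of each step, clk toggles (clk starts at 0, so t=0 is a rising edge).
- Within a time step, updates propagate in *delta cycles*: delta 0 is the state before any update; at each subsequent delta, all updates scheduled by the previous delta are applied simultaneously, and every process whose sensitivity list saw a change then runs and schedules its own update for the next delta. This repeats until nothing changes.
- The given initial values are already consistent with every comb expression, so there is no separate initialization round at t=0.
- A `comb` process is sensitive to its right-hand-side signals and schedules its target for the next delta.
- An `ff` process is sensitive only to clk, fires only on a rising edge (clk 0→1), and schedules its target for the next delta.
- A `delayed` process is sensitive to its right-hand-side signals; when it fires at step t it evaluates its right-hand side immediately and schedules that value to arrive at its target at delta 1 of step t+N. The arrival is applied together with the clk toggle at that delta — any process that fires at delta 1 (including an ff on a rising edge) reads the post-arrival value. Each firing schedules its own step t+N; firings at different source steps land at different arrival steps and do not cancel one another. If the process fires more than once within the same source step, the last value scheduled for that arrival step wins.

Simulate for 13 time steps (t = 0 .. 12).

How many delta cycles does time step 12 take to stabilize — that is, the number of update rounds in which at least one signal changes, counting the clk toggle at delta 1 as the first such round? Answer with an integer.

4

t=0 Δ0: w2=1 w0=1 w3=0 w7=0 w1=0 w4=0 w6=1 w5=0 clk=0
  Δ1: clk:0→1
  Δ2: w2:1→0
  Δ3: w6:1→0
  (3Δ to stable)
t=1 Δ0: w2=0 w0=1 w3=0 w7=0 w1=0 w4=0 w6=0 w5=0 clk=1
  Δ1: w7:0→1, clk:1→0
  Δ2: w3:0→1, w6:0→1, w5:0→1
  Δ3: w1:0→1
  Δ4: w5:1→0
  (4Δ to stable)
t=2 Δ0: w2=0 w0=1 w3=1 w7=1 w1=1 w4=0 w6=1 w5=0 clk=0
  Δ1: w7:1→0, clk:0→1
  Δ2: w3:1→0, w1:1→0, w6:1→0, w5:0→1
  Δ3: w3:0→1, w5:1→0
  Δ4: w3:1→0
  (4Δ to stable)
t=3 Δ0: w2=0 w0=1 w3=0 w7=0 w1=0 w4=0 w6=0 w5=0 clk=1
  Δ1: w7:0→1, clk:1→0
  Δ2: w3:0→1, w6:0→1, w5:0→1
  Δ3: w1:0→1
  Δ4: w5:1→0
  (4Δ to stable)
t=4 Δ0: w2=0 w0=1 w3=1 w7=1 w1=1 w4=0 w6=1 w5=0 clk=0
  Δ1: w7:1→0, clk:0→1
  Δ2: w3:1→0, w1:1→0, w6:1→0, w5:0→1
  Δ3: w3:0→1, w5:1→0
  Δ4: w3:1→0
  (4Δ to stable)
t=5 Δ0: w2=0 w0=1 w3=0 w7=0 w1=0 w4=0 w6=0 w5=0 clk=1
  Δ1: w7:0→1, clk:1→0
  Δ2: w3:0→1, w6:0→1, w5:0→1
  Δ3: w1:0→1
  Δ4: w5:1→0
  (4Δ to stable)
t=6 Δ0: w2=0 w0=1 w3=1 w7=1 w1=1 w4=0 w6=1 w5=0 clk=0
  Δ1: w7:1→0, clk:0→1
  Δ2: w3:1→0, w1:1→0, w6:1→0, w5:0→1
  Δ3: w3:0→1, w5:1→0
  Δ4: w3:1→0
  (4Δ to stable)
t=7 Δ0: w2=0 w0=1 w3=0 w7=0 w1=0 w4=0 w6=0 w5=0 clk=1
  Δ1: w7:0→1, clk:1→0
  Δ2: w3:0→1, w6:0→1, w5:0→1
  Δ3: w1:0→1
  Δ4: w5:1→0
  (4Δ to stable)
t=8 Δ0: w2=0 w0=1 w3=1 w7=1 w1=1 w4=0 w6=1 w5=0 clk=0
  Δ1: w7:1→0, clk:0→1
  Δ2: w3:1→0, w1:1→0, w6:1→0, w5:0→1
  Δ3: w3:0→1, w5:1→0
  Δ4: w3:1→0
  (4Δ to stable)
t=9 Δ0: w2=0 w0=1 w3=0 w7=0 w1=0 w4=0 w6=0 w5=0 clk=1
  Δ1: w7:0→1, clk:1→0
  Δ2: w3:0→1, w6:0→1, w5:0→1
  Δ3: w1:0→1
  Δ4: w5:1→0
  (4Δ to stable)
t=10 Δ0: w2=0 w0=1 w3=1 w7=1 w1=1 w4=0 w6=1 w5=0 clk=0
  Δ1: w7:1→0, clk:0→1
  Δ2: w3:1→0, w1:1→0, w6:1→0, w5:0→1
  Δ3: w3:0→1, w5:1→0
  Δ4: w3:1→0
  (4Δ to stable)
t=11 Δ0: w2=0 w0=1 w3=0 w7=0 w1=0 w4=0 w6=0 w5=0 clk=1
  Δ1: w7:0→1, clk:1→0
  Δ2: w3:0→1, w6:0→1, w5:0→1
  Δ3: w1:0→1
  Δ4: w5:1→0
  (4Δ to stable)
t=12 Δ0: w2=0 w0=1 w3=1 w7=1 w1=1 w4=0 w6=1 w5=0 clk=0
  Δ1: w7:1→0, clk:0→1
  Δ2: w3:1→0, w1:1→0, w6:1→0, w5:0→1
  Δ3: w3:0→1, w5:1→0
  Δ4: w3:1→0
  (4Δ to stable)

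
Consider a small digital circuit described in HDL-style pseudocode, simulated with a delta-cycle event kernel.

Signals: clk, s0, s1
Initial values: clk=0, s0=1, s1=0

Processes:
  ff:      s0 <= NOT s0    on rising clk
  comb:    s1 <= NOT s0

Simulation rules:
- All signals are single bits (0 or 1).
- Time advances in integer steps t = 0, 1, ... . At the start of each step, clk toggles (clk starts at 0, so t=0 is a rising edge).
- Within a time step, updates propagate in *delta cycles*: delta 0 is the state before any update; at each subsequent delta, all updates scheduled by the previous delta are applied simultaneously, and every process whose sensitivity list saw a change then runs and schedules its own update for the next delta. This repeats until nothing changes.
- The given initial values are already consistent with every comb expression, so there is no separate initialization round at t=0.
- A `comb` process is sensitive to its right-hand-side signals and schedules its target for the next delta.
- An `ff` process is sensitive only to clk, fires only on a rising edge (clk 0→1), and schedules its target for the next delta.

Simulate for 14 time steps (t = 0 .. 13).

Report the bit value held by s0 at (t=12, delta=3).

t=0 Δ0: s0=1 s1=0 clk=0
  Δ1: clk:0→1
  Δ2: s0:1→0
  Δ3: s1:0→1
  (3Δ to stable)
t=1 Δ0: s0=0 s1=1 clk=1
  Δ1: clk:1→0
  (1Δ to stable)
t=2 Δ0: s0=0 s1=1 clk=0
  Δ1: clk:0→1
  Δ2: s0:0→1
  Δ3: s1:1→0
  (3Δ to stable)
t=3 Δ0: s0=1 s1=0 clk=1
  Δ1: clk:1→0
  (1Δ to stable)
t=4 Δ0: s0=1 s1=0 clk=0
  Δ1: clk:0→1
  Δ2: s0:1→0
  Δ3: s1:0→1
  (3Δ to stable)
t=5 Δ0: s0=0 s1=1 clk=1
  Δ1: clk:1→0
  (1Δ to stable)
t=6 Δ0: s0=0 s1=1 clk=0
  Δ1: clk:0→1
  Δ2: s0:0→1
  Δ3: s1:1→0
  (3Δ to stable)
t=7 Δ0: s0=1 s1=0 clk=1
  Δ1: clk:1→0
  (1Δ to stable)
t=8 Δ0: s0=1 s1=0 clk=0
  Δ1: clk:0→1
  Δ2: s0:1→0
  Δ3: s1:0→1
  (3Δ to stable)
t=9 Δ0: s0=0 s1=1 clk=1
  Δ1: clk:1→0
  (1Δ to stable)
t=10 Δ0: s0=0 s1=1 clk=0
  Δ1: clk:0→1
  Δ2: s0:0→1
  Δ3: s1:1→0
  (3Δ to stable)
t=11 Δ0: s0=1 s1=0 clk=1
  Δ1: clk:1→0
  (1Δ to stable)
t=12 Δ0: s0=1 s1=0 clk=0
  Δ1: clk:0→1
  Δ2: s0:1→0
  Δ3: s1:0→1
  (3Δ to stable)
t=13 Δ0: s0=0 s1=1 clk=1
  Δ1: clk:1→0
  (1Δ to stable)

0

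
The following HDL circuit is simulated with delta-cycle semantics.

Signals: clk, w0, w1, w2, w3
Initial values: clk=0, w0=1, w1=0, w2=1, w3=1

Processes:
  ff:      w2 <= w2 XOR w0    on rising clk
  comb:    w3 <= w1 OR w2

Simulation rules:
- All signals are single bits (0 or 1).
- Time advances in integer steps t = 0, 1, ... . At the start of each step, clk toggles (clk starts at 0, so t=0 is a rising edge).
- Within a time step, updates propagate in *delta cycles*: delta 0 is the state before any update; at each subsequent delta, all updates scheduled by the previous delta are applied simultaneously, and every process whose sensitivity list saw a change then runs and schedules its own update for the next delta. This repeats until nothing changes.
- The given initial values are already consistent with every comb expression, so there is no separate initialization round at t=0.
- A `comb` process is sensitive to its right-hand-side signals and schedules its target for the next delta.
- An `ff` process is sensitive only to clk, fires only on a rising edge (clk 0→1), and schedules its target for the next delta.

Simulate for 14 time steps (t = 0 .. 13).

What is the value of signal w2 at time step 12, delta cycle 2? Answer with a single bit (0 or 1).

t=0 Δ0: clk=0 w0=1 w3=1 w2=1 w1=0
  Δ1: clk:0→1
  Δ2: w2:1→0
  Δ3: w3:1→0
  (3Δ to stable)
t=1 Δ0: clk=1 w0=1 w3=0 w2=0 w1=0
  Δ1: clk:1→0
  (1Δ to stable)
t=2 Δ0: clk=0 w0=1 w3=0 w2=0 w1=0
  Δ1: clk:0→1
  Δ2: w2:0→1
  Δ3: w3:0→1
  (3Δ to stable)
t=3 Δ0: clk=1 w0=1 w3=1 w2=1 w1=0
  Δ1: clk:1→0
  (1Δ to stable)
t=4 Δ0: clk=0 w0=1 w3=1 w2=1 w1=0
  Δ1: clk:0→1
  Δ2: w2:1→0
  Δ3: w3:1→0
  (3Δ to stable)
t=5 Δ0: clk=1 w0=1 w3=0 w2=0 w1=0
  Δ1: clk:1→0
  (1Δ to stable)
t=6 Δ0: clk=0 w0=1 w3=0 w2=0 w1=0
  Δ1: clk:0→1
  Δ2: w2:0→1
  Δ3: w3:0→1
  (3Δ to stable)
t=7 Δ0: clk=1 w0=1 w3=1 w2=1 w1=0
  Δ1: clk:1→0
  (1Δ to stable)
t=8 Δ0: clk=0 w0=1 w3=1 w2=1 w1=0
  Δ1: clk:0→1
  Δ2: w2:1→0
  Δ3: w3:1→0
  (3Δ to stable)
t=9 Δ0: clk=1 w0=1 w3=0 w2=0 w1=0
  Δ1: clk:1→0
  (1Δ to stable)
t=10 Δ0: clk=0 w0=1 w3=0 w2=0 w1=0
  Δ1: clk:0→1
  Δ2: w2:0→1
  Δ3: w3:0→1
  (3Δ to stable)
t=11 Δ0: clk=1 w0=1 w3=1 w2=1 w1=0
  Δ1: clk:1→0
  (1Δ to stable)
t=12 Δ0: clk=0 w0=1 w3=1 w2=1 w1=0
  Δ1: clk:0→1
  Δ2: w2:1→0
  Δ3: w3:1→0
  (3Δ to stable)
t=13 Δ0: clk=1 w0=1 w3=0 w2=0 w1=0
  Δ1: clk:1→0
  (1Δ to stable)

0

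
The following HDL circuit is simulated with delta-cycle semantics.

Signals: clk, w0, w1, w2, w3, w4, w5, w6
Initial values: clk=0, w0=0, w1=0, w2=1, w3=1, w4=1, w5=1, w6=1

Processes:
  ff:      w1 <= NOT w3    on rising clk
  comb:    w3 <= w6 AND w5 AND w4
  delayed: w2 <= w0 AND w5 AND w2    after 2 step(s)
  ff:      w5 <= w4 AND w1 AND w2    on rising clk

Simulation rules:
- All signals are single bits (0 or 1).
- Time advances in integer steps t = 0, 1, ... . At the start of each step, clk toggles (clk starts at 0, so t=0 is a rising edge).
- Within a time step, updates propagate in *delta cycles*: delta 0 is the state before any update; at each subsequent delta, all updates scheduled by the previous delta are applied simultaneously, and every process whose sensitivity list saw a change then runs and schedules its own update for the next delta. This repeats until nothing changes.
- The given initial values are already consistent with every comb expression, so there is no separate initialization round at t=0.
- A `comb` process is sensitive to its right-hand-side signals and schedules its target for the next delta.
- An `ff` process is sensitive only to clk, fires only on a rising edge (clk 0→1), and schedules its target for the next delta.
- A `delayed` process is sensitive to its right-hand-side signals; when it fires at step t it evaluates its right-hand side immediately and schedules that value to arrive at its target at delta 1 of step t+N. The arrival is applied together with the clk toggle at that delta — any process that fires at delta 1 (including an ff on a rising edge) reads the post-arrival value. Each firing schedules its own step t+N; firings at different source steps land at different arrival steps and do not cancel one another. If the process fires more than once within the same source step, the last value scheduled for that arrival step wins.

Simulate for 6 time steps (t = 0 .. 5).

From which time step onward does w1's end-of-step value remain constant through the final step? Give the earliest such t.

2

t0.Δ0 w1=0 w6=1 clk=0 w2=1 w0=0 w5=1 w3=1 w4=1
t0.Δ1 w1=0 w6=1 clk=1 w2=1 w0=0 w5=1 w3=1 w4=1
t0.Δ2 w1=0 w6=1 clk=1 w2=1 w0=0 w5=0 w3=1 w4=1
t0.Δ3 w1=0 w6=1 clk=1 w2=1 w0=0 w5=0 w3=0 w4=1
t1.Δ0 w1=0 w6=1 clk=1 w2=1 w0=0 w5=0 w3=0 w4=1
t1.Δ1 w1=0 w6=1 clk=0 w2=1 w0=0 w5=0 w3=0 w4=1
t2.Δ0 w1=0 w6=1 clk=0 w2=1 w0=0 w5=0 w3=0 w4=1
t2.Δ1 w1=0 w6=1 clk=1 w2=0 w0=0 w5=0 w3=0 w4=1
t2.Δ2 w1=1 w6=1 clk=1 w2=0 w0=0 w5=0 w3=0 w4=1
t3.Δ0 w1=1 w6=1 clk=1 w2=0 w0=0 w5=0 w3=0 w4=1
t3.Δ1 w1=1 w6=1 clk=0 w2=0 w0=0 w5=0 w3=0 w4=1
t4.Δ0 w1=1 w6=1 clk=0 w2=0 w0=0 w5=0 w3=0 w4=1
t4.Δ1 w1=1 w6=1 clk=1 w2=0 w0=0 w5=0 w3=0 w4=1
t5.Δ0 w1=1 w6=1 clk=1 w2=0 w0=0 w5=0 w3=0 w4=1
t5.Δ1 w1=1 w6=1 clk=0 w2=0 w0=0 w5=0 w3=0 w4=1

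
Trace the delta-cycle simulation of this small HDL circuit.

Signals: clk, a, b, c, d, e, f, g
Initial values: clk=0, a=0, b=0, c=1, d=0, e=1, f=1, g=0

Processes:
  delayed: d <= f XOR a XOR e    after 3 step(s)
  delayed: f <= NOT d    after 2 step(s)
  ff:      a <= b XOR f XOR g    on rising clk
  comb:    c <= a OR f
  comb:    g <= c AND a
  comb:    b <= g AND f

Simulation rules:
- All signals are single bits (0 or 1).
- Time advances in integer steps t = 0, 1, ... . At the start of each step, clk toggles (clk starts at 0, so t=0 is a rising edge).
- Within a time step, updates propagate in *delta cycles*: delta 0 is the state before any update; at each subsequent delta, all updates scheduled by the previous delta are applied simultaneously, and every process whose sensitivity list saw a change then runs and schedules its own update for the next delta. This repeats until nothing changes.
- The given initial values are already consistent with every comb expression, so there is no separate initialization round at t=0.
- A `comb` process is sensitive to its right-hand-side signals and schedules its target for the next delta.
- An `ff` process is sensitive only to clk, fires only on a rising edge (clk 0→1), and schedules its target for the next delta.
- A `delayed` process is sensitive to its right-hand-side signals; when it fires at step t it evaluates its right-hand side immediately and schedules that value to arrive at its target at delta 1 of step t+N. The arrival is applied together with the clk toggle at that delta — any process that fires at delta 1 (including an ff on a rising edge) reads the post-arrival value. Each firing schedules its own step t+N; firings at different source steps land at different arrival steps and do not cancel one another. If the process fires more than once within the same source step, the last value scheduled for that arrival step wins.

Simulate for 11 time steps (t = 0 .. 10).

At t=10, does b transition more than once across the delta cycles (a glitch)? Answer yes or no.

[bits: d,clk,f,e,a,g,c,b]
t=0: Δ0=00110010 Δ1=01110010 Δ2=01111010 Δ3=01111110 Δ4=01111111 | 4Δ
t=1: Δ0=01111111 Δ1=00111111 | 1Δ
t=2: Δ0=00111111 Δ1=01111111 | 1Δ
t=3: Δ0=01111111 Δ1=10111111 | 1Δ
t=4: Δ0=10111111 Δ1=11111111 | 1Δ
t=5: Δ0=11111111 Δ1=10011111 Δ2=10011110 | 2Δ
t=6: Δ0=10011110 Δ1=11011110 | 1Δ
t=7: Δ0=11011110 Δ1=10011110 | 1Δ
t=8: Δ0=10011110 Δ1=01011110 | 1Δ
t=9: Δ0=01011110 Δ1=00011110 | 1Δ
t=10: Δ0=00011110 Δ1=01111110 Δ2=01110111 Δ3=01110011 Δ4=01110010 | 4Δ

yes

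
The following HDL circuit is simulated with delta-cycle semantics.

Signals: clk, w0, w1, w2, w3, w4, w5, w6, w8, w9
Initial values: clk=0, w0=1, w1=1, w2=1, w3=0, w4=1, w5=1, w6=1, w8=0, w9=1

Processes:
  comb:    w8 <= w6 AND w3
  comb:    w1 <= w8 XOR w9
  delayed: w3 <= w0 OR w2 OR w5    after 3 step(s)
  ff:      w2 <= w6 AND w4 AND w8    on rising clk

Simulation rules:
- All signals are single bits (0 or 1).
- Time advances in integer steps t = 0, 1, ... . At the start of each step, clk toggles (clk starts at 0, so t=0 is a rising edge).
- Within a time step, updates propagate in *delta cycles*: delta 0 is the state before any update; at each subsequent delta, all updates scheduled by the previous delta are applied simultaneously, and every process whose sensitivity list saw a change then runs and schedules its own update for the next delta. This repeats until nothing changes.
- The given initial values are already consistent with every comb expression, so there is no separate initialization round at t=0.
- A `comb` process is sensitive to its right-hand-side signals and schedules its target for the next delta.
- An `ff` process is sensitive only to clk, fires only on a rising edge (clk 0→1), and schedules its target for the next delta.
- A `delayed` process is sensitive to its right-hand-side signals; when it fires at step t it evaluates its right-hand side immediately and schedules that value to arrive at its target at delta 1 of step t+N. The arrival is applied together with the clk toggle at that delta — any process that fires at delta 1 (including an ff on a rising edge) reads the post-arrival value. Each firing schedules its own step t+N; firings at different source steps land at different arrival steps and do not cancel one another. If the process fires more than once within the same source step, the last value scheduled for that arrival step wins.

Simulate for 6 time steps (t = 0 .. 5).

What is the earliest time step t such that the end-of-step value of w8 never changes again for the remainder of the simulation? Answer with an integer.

t0.Δ0 w6=1 w4=1 w5=1 w0=1 w1=1 w9=1 w8=0 clk=0 w2=1 w3=0
t0.Δ1 w6=1 w4=1 w5=1 w0=1 w1=1 w9=1 w8=0 clk=1 w2=1 w3=0
t0.Δ2 w6=1 w4=1 w5=1 w0=1 w1=1 w9=1 w8=0 clk=1 w2=0 w3=0
t1.Δ0 w6=1 w4=1 w5=1 w0=1 w1=1 w9=1 w8=0 clk=1 w2=0 w3=0
t1.Δ1 w6=1 w4=1 w5=1 w0=1 w1=1 w9=1 w8=0 clk=0 w2=0 w3=0
t2.Δ0 w6=1 w4=1 w5=1 w0=1 w1=1 w9=1 w8=0 clk=0 w2=0 w3=0
t2.Δ1 w6=1 w4=1 w5=1 w0=1 w1=1 w9=1 w8=0 clk=1 w2=0 w3=0
t3.Δ0 w6=1 w4=1 w5=1 w0=1 w1=1 w9=1 w8=0 clk=1 w2=0 w3=0
t3.Δ1 w6=1 w4=1 w5=1 w0=1 w1=1 w9=1 w8=0 clk=0 w2=0 w3=1
t3.Δ2 w6=1 w4=1 w5=1 w0=1 w1=1 w9=1 w8=1 clk=0 w2=0 w3=1
t3.Δ3 w6=1 w4=1 w5=1 w0=1 w1=0 w9=1 w8=1 clk=0 w2=0 w3=1
t4.Δ0 w6=1 w4=1 w5=1 w0=1 w1=0 w9=1 w8=1 clk=0 w2=0 w3=1
t4.Δ1 w6=1 w4=1 w5=1 w0=1 w1=0 w9=1 w8=1 clk=1 w2=0 w3=1
t4.Δ2 w6=1 w4=1 w5=1 w0=1 w1=0 w9=1 w8=1 clk=1 w2=1 w3=1
t5.Δ0 w6=1 w4=1 w5=1 w0=1 w1=0 w9=1 w8=1 clk=1 w2=1 w3=1
t5.Δ1 w6=1 w4=1 w5=1 w0=1 w1=0 w9=1 w8=1 clk=0 w2=1 w3=1

3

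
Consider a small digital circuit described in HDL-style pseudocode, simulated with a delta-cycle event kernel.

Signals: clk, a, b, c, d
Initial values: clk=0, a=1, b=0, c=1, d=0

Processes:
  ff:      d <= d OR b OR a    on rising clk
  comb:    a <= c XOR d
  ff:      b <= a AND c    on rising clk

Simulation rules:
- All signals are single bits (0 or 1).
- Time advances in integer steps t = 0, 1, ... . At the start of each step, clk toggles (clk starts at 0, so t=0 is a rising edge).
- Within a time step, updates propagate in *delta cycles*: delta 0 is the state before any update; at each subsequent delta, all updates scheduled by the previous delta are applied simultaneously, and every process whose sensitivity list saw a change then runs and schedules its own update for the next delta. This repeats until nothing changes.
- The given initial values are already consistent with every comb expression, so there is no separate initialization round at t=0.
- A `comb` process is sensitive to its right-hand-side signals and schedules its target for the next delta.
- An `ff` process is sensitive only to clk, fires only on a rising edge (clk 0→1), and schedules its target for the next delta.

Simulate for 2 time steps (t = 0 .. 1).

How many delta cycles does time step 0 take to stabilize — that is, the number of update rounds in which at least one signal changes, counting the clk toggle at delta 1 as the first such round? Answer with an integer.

t=0 Δ0: clk=0 c=1 a=1 d=0 b=0
  Δ1: clk:0→1
  Δ2: d:0→1, b:0→1
  Δ3: a:1→0
  (3Δ to stable)
t=1 Δ0: clk=1 c=1 a=0 d=1 b=1
  Δ1: clk:1→0
  (1Δ to stable)

3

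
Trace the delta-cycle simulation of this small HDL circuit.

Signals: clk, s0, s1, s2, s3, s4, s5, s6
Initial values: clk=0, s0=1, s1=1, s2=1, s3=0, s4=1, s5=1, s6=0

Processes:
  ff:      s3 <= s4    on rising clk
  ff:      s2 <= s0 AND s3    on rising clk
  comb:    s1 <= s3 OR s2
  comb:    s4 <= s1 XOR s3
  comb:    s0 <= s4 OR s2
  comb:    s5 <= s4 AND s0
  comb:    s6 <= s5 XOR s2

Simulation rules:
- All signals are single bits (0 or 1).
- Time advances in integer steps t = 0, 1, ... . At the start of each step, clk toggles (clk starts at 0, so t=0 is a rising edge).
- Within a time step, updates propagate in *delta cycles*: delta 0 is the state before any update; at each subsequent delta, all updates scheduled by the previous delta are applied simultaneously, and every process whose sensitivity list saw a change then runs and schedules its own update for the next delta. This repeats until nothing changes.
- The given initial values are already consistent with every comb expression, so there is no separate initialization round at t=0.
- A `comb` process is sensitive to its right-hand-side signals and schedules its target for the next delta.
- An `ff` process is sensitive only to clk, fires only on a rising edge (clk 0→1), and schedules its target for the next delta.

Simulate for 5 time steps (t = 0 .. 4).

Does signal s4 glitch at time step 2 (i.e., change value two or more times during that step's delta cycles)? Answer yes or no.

[bits: s0,s5,s3,s6,s1,s4,clk,s2]
t=0: Δ0=11001101 Δ1=11001111 Δ2=11101110 Δ3=11111010 Δ4=00111010 Δ5=00101010 | 5Δ
t=1: Δ0=00101010 Δ1=00101000 | 1Δ
t=2: Δ0=00101000 Δ1=00101010 Δ2=00001010 Δ3=00000110 Δ4=10000010 Δ5=00000010 | 5Δ
t=3: Δ0=00000010 Δ1=00000000 | 1Δ
t=4: Δ0=00000000 Δ1=00000010 | 1Δ

yes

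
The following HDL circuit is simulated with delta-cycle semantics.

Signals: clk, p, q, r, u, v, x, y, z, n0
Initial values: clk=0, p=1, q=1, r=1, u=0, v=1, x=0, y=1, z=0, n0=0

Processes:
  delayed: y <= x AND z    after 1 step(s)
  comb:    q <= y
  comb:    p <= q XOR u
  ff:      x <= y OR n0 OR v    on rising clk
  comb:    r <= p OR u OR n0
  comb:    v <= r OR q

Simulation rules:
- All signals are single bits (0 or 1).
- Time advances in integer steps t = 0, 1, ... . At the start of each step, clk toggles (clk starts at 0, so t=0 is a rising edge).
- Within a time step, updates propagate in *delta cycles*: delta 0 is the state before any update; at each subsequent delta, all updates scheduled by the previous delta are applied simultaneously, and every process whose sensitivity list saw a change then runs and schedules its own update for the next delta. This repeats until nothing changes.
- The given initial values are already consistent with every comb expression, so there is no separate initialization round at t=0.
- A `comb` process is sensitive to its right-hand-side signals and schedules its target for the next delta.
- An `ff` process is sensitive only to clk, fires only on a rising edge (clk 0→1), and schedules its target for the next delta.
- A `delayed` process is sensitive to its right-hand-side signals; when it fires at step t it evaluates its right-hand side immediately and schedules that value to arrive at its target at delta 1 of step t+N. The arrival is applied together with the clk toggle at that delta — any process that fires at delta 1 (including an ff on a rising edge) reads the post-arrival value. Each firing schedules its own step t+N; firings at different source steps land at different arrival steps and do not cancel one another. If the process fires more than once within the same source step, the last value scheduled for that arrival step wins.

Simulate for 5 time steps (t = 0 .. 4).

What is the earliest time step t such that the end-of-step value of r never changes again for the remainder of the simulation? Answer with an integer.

t=0 Δ0: x=0 u=0 y=1 z=0 q=1 r=1 p=1 n0=0 v=1 clk=0
  Δ1: clk:0→1
  Δ2: x:0→1
  (2Δ to stable)
t=1 Δ0: x=1 u=0 y=1 z=0 q=1 r=1 p=1 n0=0 v=1 clk=1
  Δ1: y:1→0, clk:1→0
  Δ2: q:1→0
  Δ3: p:1→0
  Δ4: r:1→0
  Δ5: v:1→0
  (5Δ to stable)
t=2 Δ0: x=1 u=0 y=0 z=0 q=0 r=0 p=0 n0=0 v=0 clk=0
  Δ1: clk:0→1
  Δ2: x:1→0
  (2Δ to stable)
t=3 Δ0: x=0 u=0 y=0 z=0 q=0 r=0 p=0 n0=0 v=0 clk=1
  Δ1: clk:1→0
  (1Δ to stable)
t=4 Δ0: x=0 u=0 y=0 z=0 q=0 r=0 p=0 n0=0 v=0 clk=0
  Δ1: clk:0→1
  (1Δ to stable)

1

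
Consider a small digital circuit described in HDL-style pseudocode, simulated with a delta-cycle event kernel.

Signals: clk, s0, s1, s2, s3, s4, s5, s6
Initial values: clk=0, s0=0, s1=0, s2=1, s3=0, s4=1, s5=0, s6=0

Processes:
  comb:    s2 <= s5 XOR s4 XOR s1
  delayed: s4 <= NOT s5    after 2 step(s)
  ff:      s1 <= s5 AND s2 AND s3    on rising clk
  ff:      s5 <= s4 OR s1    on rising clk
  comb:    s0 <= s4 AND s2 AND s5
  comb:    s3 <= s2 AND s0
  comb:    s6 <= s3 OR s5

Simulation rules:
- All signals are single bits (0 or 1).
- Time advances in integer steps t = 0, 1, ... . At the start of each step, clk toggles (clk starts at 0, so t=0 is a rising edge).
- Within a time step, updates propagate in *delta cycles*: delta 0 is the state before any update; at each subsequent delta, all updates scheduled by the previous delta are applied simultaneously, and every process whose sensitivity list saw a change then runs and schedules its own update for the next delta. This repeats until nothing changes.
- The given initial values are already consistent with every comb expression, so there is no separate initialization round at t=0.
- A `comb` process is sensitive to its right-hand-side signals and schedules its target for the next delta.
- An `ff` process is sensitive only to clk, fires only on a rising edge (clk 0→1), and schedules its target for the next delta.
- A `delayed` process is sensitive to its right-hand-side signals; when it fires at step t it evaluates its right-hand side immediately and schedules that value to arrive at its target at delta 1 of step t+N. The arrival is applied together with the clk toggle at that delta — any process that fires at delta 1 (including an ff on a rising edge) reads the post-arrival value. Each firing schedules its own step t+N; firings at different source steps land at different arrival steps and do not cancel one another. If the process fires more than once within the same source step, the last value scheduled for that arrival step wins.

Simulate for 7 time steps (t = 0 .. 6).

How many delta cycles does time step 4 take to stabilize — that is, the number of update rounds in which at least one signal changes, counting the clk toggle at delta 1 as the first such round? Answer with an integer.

4

t=0 Δ0: s6=0 s3=0 s4=1 s0=0 s2=1 s1=0 clk=0 s5=0
  Δ1: clk:0→1
  Δ2: s5:0→1
  Δ3: s6:0→1, s0:0→1, s2:1→0
  Δ4: s0:1→0
  (4Δ to stable)
t=1 Δ0: s6=1 s3=0 s4=1 s0=0 s2=0 s1=0 clk=1 s5=1
  Δ1: clk:1→0
  (1Δ to stable)
t=2 Δ0: s6=1 s3=0 s4=1 s0=0 s2=0 s1=0 clk=0 s5=1
  Δ1: s4:1→0, clk:0→1
  Δ2: s2:0→1, s5:1→0
  Δ3: s6:1→0, s2:1→0
  (3Δ to stable)
t=3 Δ0: s6=0 s3=0 s4=0 s0=0 s2=0 s1=0 clk=1 s5=0
  Δ1: clk:1→0
  (1Δ to stable)
t=4 Δ0: s6=0 s3=0 s4=0 s0=0 s2=0 s1=0 clk=0 s5=0
  Δ1: s4:0→1, clk:0→1
  Δ2: s2:0→1, s5:0→1
  Δ3: s6:0→1, s0:0→1, s2:1→0
  Δ4: s0:1→0
  (4Δ to stable)
t=5 Δ0: s6=1 s3=0 s4=1 s0=0 s2=0 s1=0 clk=1 s5=1
  Δ1: clk:1→0
  (1Δ to stable)
t=6 Δ0: s6=1 s3=0 s4=1 s0=0 s2=0 s1=0 clk=0 s5=1
  Δ1: s4:1→0, clk:0→1
  Δ2: s2:0→1, s5:1→0
  Δ3: s6:1→0, s2:1→0
  (3Δ to stable)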